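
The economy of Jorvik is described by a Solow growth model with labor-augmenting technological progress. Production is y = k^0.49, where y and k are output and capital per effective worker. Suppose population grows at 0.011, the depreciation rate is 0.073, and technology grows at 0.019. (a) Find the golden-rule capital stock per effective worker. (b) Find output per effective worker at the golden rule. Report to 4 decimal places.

(a) k_gold ≈ 21.2890; (b) y_gold ≈ 4.4750

n + g + δ = 0.011 + 0.019 + 0.073 = 0.103.
At the golden rule the marginal product of capital equals n+g+δ: 0.49·k^(0.49−1) = 0.103. Solving, k_gold = (0.49/0.103)^(1/0.51) ≈ 21.2890.
y_gold = 21.2890^0.49 ≈ 4.4750.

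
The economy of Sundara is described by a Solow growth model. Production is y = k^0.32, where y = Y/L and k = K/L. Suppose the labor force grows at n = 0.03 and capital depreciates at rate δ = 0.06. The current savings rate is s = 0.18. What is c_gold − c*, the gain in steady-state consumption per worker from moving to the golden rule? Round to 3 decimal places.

Break-even investment rate: n + δ = 0.03 + 0.06 = 0.09.
Current steady state (s = 0.18): k* = (0.18/0.09)^(1/0.68) ≈ 2.7713, y* = 2.7713^0.32 ≈ 1.3857, c* = (1−0.18)·1.3857 ≈ 1.1363.
At the golden rule the marginal product of capital equals n+δ: 0.32·k^(0.32−1) = 0.09. Solving, k_gold = (0.32/0.09)^(1/0.68) ≈ 6.4589.
y_gold = 6.4589^0.32 ≈ 1.8166, c_gold = y_gold − 0.09·k_gold ≈ 1.2353.
Gain: Δc = 1.2353 − 1.1363 ≈ 0.0990.

Δc ≈ 0.099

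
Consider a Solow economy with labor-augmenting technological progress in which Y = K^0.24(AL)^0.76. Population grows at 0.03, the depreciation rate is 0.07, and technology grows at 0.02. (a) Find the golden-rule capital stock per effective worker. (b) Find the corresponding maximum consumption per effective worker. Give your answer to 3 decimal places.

(a) k_gold ≈ 2.489; (b) c_gold ≈ 0.946

Break-even investment rate: n + g + δ = 0.03 + 0.02 + 0.07 = 0.12.
Maximizing c = f(k) − (n+g+δ)·k gives f'(k) = n+g+δ, i.e. 0.24·k^(0.24−1) = 0.12, so k_gold = (0.24/0.12)^(1/0.76) ≈ 2.4894.
y_gold = 2.4894^0.24 ≈ 1.2447; c_gold = y_gold − 0.12·k_gold ≈ 0.9460.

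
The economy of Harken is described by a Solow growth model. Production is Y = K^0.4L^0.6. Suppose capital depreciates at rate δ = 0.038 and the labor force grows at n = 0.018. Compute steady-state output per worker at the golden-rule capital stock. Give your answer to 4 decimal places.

y_gold ≈ 3.7089

n + δ = 0.018 + 0.038 = 0.056.
Setting f'(k) = n+δ gives 0.4·k^(0.4−1) = 0.056, hence k_gold = (0.4/0.056)^(1/0.6) ≈ 26.4923.
Output: y_gold = k_gold^0.4 = 26.4923^0.4 ≈ 3.7089.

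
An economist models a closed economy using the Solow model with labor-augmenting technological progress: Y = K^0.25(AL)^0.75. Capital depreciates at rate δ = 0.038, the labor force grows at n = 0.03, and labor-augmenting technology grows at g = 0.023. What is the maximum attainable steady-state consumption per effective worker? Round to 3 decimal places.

Capital per effective worker breaks even when investment replaces (n + g + δ)·k; here n + g + δ = 0.091.
Setting f'(k) = n+g+δ gives 0.25·k^(0.25−1) = 0.091, hence k_gold = (0.25/0.091)^(1/0.75) ≈ 3.8477.
y_gold = 3.8477^0.25 ≈ 1.4006.
c_gold = y_gold − (n+g+δ)·k_gold = 1.4006 − 0.091·3.8477 ≈ 1.0504.

c_gold ≈ 1.050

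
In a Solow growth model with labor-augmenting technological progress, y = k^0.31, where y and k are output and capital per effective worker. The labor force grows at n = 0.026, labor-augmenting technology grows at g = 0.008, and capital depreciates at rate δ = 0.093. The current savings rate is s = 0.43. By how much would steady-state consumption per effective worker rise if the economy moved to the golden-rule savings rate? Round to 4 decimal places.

Δc ≈ 0.0444

The effective depreciation rate is n + g + δ = 0.026 + 0.008 + 0.093 = 0.127.
Current steady state (s = 0.43): k* = (0.43/0.127)^(1/0.69) ≈ 5.8564, y* = 5.8564^0.31 ≈ 1.7297, c* = (1−0.43)·1.7297 ≈ 0.9859.
Setting f'(k) = n+g+δ gives 0.31·k^(0.31−1) = 0.127, hence k_gold = (0.31/0.127)^(1/0.69) ≈ 3.6448.
y_gold = 3.6448^0.31 ≈ 1.4932, c_gold = y_gold − 0.127·k_gold ≈ 1.0303.
Gain: Δc = 1.0303 − 0.9859 ≈ 0.0444.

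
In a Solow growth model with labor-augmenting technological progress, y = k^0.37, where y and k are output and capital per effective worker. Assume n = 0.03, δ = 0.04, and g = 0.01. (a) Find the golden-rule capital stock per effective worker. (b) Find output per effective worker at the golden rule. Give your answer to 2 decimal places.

(a) k_gold ≈ 11.37; (b) y_gold ≈ 2.46

Capital per effective worker breaks even when investment replaces (n + g + δ)·k; here n + g + δ = 0.08.
Setting f'(k) = n+g+δ gives 0.37·k^(0.37−1) = 0.08, hence k_gold = (0.37/0.08)^(1/0.63) ≈ 11.3693.
y_gold = 11.3693^0.37 ≈ 2.4582.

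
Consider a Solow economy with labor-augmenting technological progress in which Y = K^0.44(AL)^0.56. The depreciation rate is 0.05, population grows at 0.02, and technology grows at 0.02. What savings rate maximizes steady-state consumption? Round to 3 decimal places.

Break-even investment rate: n + g + δ = 0.02 + 0.02 + 0.05 = 0.09.
At the golden rule MPK = n+g+δ, and in any Cobb-Douglas steady state s = (n+g+δ)·k/y = MPK·k/y = capital's share 0.44.

s_gold = 0.440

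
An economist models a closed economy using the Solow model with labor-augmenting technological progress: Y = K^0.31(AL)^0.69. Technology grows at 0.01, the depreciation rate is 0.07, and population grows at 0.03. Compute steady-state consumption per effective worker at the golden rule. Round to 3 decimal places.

c_gold ≈ 1.099

n + g + δ = 0.03 + 0.01 + 0.07 = 0.11.
Maximizing c = f(k) − (n+g+δ)·k gives f'(k) = n+g+δ, i.e. 0.31·k^(0.31−1) = 0.11, so k_gold = (0.31/0.11)^(1/0.69) ≈ 4.4888.
y_gold = 4.4888^0.31 ≈ 1.5928.
c_gold = y_gold − (n+g+δ)·k_gold = 1.5928 − 0.11·4.4888 ≈ 1.0990.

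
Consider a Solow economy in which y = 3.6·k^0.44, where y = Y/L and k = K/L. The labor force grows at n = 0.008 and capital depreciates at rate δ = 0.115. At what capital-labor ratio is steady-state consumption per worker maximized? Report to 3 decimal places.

k_gold ≈ 95.912

Capital per worker breaks even when investment replaces (n + δ)·k; here n + δ = 0.123.
Golden rule sets MPK = n+δ: 0.44·3.6·k^(0.44−1) = 0.123, so k_gold = (0.44·3.6/0.123)^(1/0.56) ≈ 95.9125.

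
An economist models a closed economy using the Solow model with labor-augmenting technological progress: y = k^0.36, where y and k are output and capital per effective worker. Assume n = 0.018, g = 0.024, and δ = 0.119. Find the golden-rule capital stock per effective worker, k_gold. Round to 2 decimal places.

Break-even investment rate: n + g + δ = 0.018 + 0.024 + 0.119 = 0.161.
Setting f'(k) = n+g+δ gives 0.36·k^(0.36−1) = 0.161, hence k_gold = (0.36/0.161)^(1/0.64) ≈ 3.5161.

k_gold ≈ 3.52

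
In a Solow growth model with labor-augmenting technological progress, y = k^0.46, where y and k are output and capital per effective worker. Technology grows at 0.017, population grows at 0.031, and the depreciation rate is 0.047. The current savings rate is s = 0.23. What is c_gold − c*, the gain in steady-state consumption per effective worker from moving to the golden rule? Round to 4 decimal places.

Δc ≈ 0.4345

The effective depreciation rate is n + g + δ = 0.031 + 0.017 + 0.047 = 0.095.
Current steady state (s = 0.23): k* = (0.23/0.095)^(1/0.54) ≈ 5.1418, y* = 5.1418^0.46 ≈ 2.1238, c* = (1−0.23)·2.1238 ≈ 1.6353.
Maximizing c = f(k) − (n+g+δ)·k gives f'(k) = n+g+δ, i.e. 0.46·k^(0.46−1) = 0.095, so k_gold = (0.46/0.095)^(1/0.54) ≈ 18.5602.
y_gold = 18.5602^0.46 ≈ 3.8331, c_gold = y_gold − 0.095·k_gold ≈ 2.0699.
Gain: Δc = 2.0699 − 1.6353 ≈ 0.4345.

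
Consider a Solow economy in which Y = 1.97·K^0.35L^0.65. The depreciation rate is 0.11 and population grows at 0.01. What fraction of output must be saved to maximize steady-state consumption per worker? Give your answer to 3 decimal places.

Capital per worker breaks even when investment replaces (n + δ)·k; here n + δ = 0.12.
At the golden rule MPK = n+δ, and in any Cobb-Douglas steady state s = (n+δ)·k/y = MPK·k/y = capital's share 0.35.

s_gold = 0.350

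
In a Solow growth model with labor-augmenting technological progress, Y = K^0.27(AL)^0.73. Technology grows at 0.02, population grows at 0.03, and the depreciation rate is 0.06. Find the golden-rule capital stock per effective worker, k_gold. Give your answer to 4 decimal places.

Break-even investment rate: n + g + δ = 0.03 + 0.02 + 0.06 = 0.11.
Maximizing c = f(k) − (n+g+δ)·k gives f'(k) = n+g+δ, i.e. 0.27·k^(0.27−1) = 0.11, so k_gold = (0.27/0.11)^(1/0.73) ≈ 3.4214.

k_gold ≈ 3.4214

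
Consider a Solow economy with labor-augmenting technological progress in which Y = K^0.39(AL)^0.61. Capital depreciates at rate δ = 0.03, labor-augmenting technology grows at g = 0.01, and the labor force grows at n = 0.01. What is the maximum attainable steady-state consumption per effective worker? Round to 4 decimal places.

c_gold ≈ 2.2682

The effective depreciation rate is n + g + δ = 0.01 + 0.01 + 0.03 = 0.05.
Maximizing c = f(k) − (n+g+δ)·k gives f'(k) = n+g+δ, i.e. 0.39·k^(0.39−1) = 0.05, so k_gold = (0.39/0.05)^(1/0.61) ≈ 29.0035.
y_gold = 29.0035^0.39 ≈ 3.7184.
c_gold = y_gold − (n+g+δ)·k_gold = 3.7184 − 0.05·29.0035 ≈ 2.2682.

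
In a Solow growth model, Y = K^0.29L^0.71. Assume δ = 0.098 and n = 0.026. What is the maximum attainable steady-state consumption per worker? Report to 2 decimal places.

Break-even investment rate: n + δ = 0.026 + 0.098 = 0.124.
Setting f'(k) = n+δ gives 0.29·k^(0.29−1) = 0.124, hence k_gold = (0.29/0.124)^(1/0.71) ≈ 3.3089.
y_gold = 3.3089^0.29 ≈ 1.4148.
c_gold = y_gold − (n+δ)·k_gold = 1.4148 − 0.124·3.3089 ≈ 1.0045.

c_gold ≈ 1.00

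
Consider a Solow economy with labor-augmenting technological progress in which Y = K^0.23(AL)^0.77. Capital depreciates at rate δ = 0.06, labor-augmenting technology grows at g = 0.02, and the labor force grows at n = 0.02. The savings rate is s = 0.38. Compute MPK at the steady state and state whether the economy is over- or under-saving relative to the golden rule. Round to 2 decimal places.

Break-even investment rate: n + g + δ = 0.02 + 0.02 + 0.06 = 0.1.
Steady-state k*: s·k^0.23 = 0.1·k gives k* = (0.38/0.1)^(1/0.77) ≈ 5.6619.
MPK = 0.23·5.6619^(-0.77) ≈ 0.0605.
MPK < n+g+δ = 0.1, so the economy is dynamically inefficient (over-saving).

over-saving; MPK ≈ 0.06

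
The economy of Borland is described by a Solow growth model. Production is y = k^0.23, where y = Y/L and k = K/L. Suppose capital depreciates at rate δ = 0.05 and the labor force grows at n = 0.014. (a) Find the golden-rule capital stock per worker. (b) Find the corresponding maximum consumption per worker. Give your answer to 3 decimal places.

Capital per worker breaks even when investment replaces (n + δ)·k; here n + δ = 0.064.
At the golden rule the marginal product of capital equals n+δ: 0.23·k^(0.23−1) = 0.064. Solving, k_gold = (0.23/0.064)^(1/0.77) ≈ 5.2661.
y_gold = 5.2661^0.23 ≈ 1.4654; c_gold = y_gold − 0.064·k_gold ≈ 1.1283.

(a) k_gold ≈ 5.266; (b) c_gold ≈ 1.128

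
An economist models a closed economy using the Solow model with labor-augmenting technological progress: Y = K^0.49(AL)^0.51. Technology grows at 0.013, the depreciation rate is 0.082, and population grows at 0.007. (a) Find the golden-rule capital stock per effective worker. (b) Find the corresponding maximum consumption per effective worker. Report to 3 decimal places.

The effective depreciation rate is n + g + δ = 0.007 + 0.013 + 0.082 = 0.102.
Maximizing c = f(k) − (n+g+δ)·k gives f'(k) = n+g+δ, i.e. 0.49·k^(0.49−1) = 0.102, so k_gold = (0.49/0.102)^(1/0.51) ≈ 21.7001.
y_gold = 21.7001^0.49 ≈ 4.5172; c_gold = y_gold − 0.102·k_gold ≈ 2.3038.

(a) k_gold ≈ 21.700; (b) c_gold ≈ 2.304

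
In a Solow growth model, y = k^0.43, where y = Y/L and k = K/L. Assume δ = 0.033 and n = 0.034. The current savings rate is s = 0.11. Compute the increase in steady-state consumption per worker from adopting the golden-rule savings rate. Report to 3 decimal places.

n + δ = 0.034 + 0.033 = 0.067.
Current steady state (s = 0.11): k* = (0.11/0.067)^(1/0.57) ≈ 2.3864, y* = 2.3864^0.43 ≈ 1.4536, c* = (1−0.11)·1.4536 ≈ 1.2937.
Setting f'(k) = n+δ gives 0.43·k^(0.43−1) = 0.067, hence k_gold = (0.43/0.067)^(1/0.57) ≈ 26.0904.
y_gold = 26.0904^0.43 ≈ 4.0652, c_gold = y_gold − 0.067·k_gold ≈ 2.3172.
Gain: Δc = 2.3172 − 1.2937 ≈ 1.0235.

Δc ≈ 1.024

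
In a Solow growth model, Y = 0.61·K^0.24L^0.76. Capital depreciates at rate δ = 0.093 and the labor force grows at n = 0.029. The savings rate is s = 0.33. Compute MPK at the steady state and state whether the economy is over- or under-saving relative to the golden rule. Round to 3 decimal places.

over-saving; MPK ≈ 0.089

Capital per worker breaks even when investment replaces (n + δ)·k; here n + δ = 0.122.
Steady-state k*: s·A·k^0.24 = 0.122·k gives k* = (0.33·0.61/0.122)^(1/0.76) ≈ 1.9327.
MPK = 0.24·0.61·1.9327^(-0.76) ≈ 0.0887.
MPK < n+δ = 0.122, so the economy is dynamically inefficient (over-saving).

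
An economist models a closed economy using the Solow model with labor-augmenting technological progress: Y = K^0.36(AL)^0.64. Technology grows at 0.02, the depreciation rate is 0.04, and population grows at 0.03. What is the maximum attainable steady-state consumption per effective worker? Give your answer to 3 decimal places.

The effective depreciation rate is n + g + δ = 0.03 + 0.02 + 0.04 = 0.09.
At the golden rule the marginal product of capital equals n+g+δ: 0.36·k^(0.36−1) = 0.09. Solving, k_gold = (0.36/0.09)^(1/0.64) ≈ 8.7241.
y_gold = 8.7241^0.36 ≈ 2.1810.
c_gold = y_gold − (n+g+δ)·k_gold = 2.1810 − 0.09·8.7241 ≈ 1.3958.

c_gold ≈ 1.396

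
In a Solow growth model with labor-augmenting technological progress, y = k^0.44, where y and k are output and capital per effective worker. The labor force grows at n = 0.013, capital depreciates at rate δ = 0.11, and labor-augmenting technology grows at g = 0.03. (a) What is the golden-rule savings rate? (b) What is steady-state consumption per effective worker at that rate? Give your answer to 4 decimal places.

(a) s_gold = 0.4400; (b) c_gold ≈ 1.2842

n + g + δ = 0.013 + 0.03 + 0.11 = 0.153.
For Cobb-Douglas, s_gold equals capital's share: s_gold = 0.44.
At the golden rule the marginal product of capital equals n+g+δ: 0.44·k^(0.44−1) = 0.153. Solving, k_gold = (0.44/0.153)^(1/0.56) ≈ 6.5950.
y_gold = 6.5950^0.44 ≈ 2.2933; c_gold = (1−0.44)·y_gold ≈ 1.2842.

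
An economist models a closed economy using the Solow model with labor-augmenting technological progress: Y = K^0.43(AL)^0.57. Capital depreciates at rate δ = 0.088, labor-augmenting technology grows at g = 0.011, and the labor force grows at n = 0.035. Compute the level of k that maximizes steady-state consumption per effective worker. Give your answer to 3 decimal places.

Break-even investment rate: n + g + δ = 0.035 + 0.011 + 0.088 = 0.134.
Golden rule sets MPK = n+g+δ: 0.43·k^(0.43−1) = 0.134, so k_gold = (0.43/0.134)^(1/0.57) ≈ 7.7332.

k_gold ≈ 7.733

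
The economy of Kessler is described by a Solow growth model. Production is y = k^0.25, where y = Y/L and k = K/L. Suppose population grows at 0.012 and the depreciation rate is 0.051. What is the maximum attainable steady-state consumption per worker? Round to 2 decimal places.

n + δ = 0.012 + 0.051 = 0.063.
At the golden rule the marginal product of capital equals n+δ: 0.25·k^(0.25−1) = 0.063. Solving, k_gold = (0.25/0.063)^(1/0.75) ≈ 6.2825.
y_gold = 6.2825^0.25 ≈ 1.5832.
c_gold = y_gold − (n+δ)·k_gold = 1.5832 − 0.063·6.2825 ≈ 1.1874.

c_gold ≈ 1.19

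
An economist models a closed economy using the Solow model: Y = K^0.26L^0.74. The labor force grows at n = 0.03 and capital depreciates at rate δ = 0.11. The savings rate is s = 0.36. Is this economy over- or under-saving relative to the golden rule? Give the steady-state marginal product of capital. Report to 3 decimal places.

over-saving; MPK ≈ 0.101

n + δ = 0.03 + 0.11 = 0.14.
Steady-state k*: s·k^0.26 = 0.14·k gives k* = (0.36/0.14)^(1/0.74) ≈ 3.5834.
MPK = 0.26·3.5834^(-0.74) ≈ 0.1011.
MPK < n+δ = 0.14, so the economy is dynamically inefficient (over-saving).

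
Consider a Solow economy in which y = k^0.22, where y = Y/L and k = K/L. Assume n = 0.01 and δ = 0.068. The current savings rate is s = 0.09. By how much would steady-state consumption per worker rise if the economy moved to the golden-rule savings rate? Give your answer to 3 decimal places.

Break-even investment rate: n + δ = 0.01 + 0.068 = 0.078.
Current steady state (s = 0.09): k* = (0.09/0.078)^(1/0.78) ≈ 1.2014, y* = 1.2014^0.22 ≈ 1.0412, c* = (1−0.09)·1.0412 ≈ 0.9475.
Maximizing c = f(k) − (n+δ)·k gives f'(k) = n+δ, i.e. 0.22·k^(0.22−1) = 0.078, so k_gold = (0.22/0.078)^(1/0.78) ≈ 3.7787.
y_gold = 3.7787^0.22 ≈ 1.3397, c_gold = y_gold − 0.078·k_gold ≈ 1.0450.
Gain: Δc = 1.0450 − 0.9475 ≈ 0.0975.

Δc ≈ 0.098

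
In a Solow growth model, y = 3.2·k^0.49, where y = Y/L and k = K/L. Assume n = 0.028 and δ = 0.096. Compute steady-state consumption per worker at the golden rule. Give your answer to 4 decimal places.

The effective depreciation rate is n + δ = 0.028 + 0.096 = 0.124.
Maximizing c = f(k) − (n+δ)·k gives f'(k) = n+δ, i.e. 0.49·3.2·k^(0.49−1) = 0.124, so k_gold = (0.49·3.2/0.124)^(1/0.51) ≈ 144.7558.
y_gold = 3.2·144.7558^0.49 ≈ 36.6321.
c_gold = y_gold − (n+δ)·k_gold = 36.6321 − 0.124·144.7558 ≈ 18.6824.

c_gold ≈ 18.6824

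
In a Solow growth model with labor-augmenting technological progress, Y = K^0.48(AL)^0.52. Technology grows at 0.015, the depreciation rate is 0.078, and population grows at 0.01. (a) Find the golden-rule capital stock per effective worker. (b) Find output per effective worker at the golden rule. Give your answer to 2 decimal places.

Break-even investment rate: n + g + δ = 0.01 + 0.015 + 0.078 = 0.103.
Golden rule sets MPK = n+g+δ: 0.48·k^(0.48−1) = 0.103, so k_gold = (0.48/0.103)^(1/0.52) ≈ 19.2927.
y_gold = 19.2927^0.48 ≈ 4.1399.

(a) k_gold ≈ 19.29; (b) y_gold ≈ 4.14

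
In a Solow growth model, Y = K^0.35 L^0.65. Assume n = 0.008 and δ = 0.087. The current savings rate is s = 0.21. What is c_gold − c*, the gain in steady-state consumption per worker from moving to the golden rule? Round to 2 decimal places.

Δc ≈ 0.10

The effective depreciation rate is n + δ = 0.008 + 0.087 = 0.095.
Current steady state (s = 0.21): k* = (0.21/0.095)^(1/0.65) ≈ 3.3884, y* = 3.3884^0.35 ≈ 1.5328, c* = (1−0.21)·1.5328 ≈ 1.2109.
Setting f'(k) = n+δ gives 0.35·k^(0.35−1) = 0.095, hence k_gold = (0.35/0.095)^(1/0.65) ≈ 7.4353.
y_gold = 7.4353^0.35 ≈ 2.0182, c_gold = y_gold − 0.095·k_gold ≈ 1.3118.
Gain: Δc = 1.3118 − 1.2109 ≈ 0.1009.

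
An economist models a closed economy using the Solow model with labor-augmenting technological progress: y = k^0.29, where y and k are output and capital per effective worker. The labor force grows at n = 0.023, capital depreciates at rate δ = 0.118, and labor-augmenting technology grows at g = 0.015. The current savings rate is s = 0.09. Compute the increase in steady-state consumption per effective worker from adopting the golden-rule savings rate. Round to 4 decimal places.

Δc ≈ 0.1877

n + g + δ = 0.023 + 0.015 + 0.118 = 0.156.
Current steady state (s = 0.09): k* = (0.09/0.156)^(1/0.71) ≈ 0.4608, y* = 0.4608^0.29 ≈ 0.7988, c* = (1−0.09)·0.7988 ≈ 0.7269.
Maximizing c = f(k) − (n+g+δ)·k gives f'(k) = n+g+δ, i.e. 0.29·k^(0.29−1) = 0.156, so k_gold = (0.29/0.156)^(1/0.71) ≈ 2.3947.
y_gold = 2.3947^0.29 ≈ 1.2882, c_gold = y_gold − 0.156·k_gold ≈ 0.9146.
Gain: Δc = 0.9146 − 0.7269 ≈ 0.1877.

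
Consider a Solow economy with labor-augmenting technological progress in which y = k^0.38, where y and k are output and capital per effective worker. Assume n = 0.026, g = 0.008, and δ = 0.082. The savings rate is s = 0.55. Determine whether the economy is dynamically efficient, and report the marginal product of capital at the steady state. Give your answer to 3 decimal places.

dynamically inefficient; MPK ≈ 0.080

The effective depreciation rate is n + g + δ = 0.026 + 0.008 + 0.082 = 0.116.
Steady-state k*: s·k^0.38 = 0.116·k gives k* = (0.55/0.116)^(1/0.62) ≈ 12.3075.
MPK = 0.38·12.3075^(-0.62) ≈ 0.0801.
MPK < n+g+δ = 0.116, so the economy is dynamically inefficient (over-saving).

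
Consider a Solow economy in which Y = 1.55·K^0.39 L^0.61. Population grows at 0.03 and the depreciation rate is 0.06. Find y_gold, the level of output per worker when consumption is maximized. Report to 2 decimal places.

The effective depreciation rate is n + δ = 0.03 + 0.06 = 0.09.
Setting f'(k) = n+δ gives 0.39·1.55·k^(0.39−1) = 0.09, hence k_gold = (0.39·1.55/0.09)^(1/0.61) ≈ 22.6981.
Output: y_gold = 1.55·k_gold^0.39 = 1.55·22.6981^0.39 ≈ 5.2380.

y_gold ≈ 5.24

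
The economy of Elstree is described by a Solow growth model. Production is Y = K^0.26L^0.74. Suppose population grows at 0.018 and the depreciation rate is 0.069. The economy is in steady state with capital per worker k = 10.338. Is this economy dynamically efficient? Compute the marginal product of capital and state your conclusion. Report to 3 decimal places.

Break-even investment rate: n + δ = 0.018 + 0.069 = 0.087.
MPK = 0.26·k^(0.26−1) = 0.26·10.338^(-0.74) ≈ 0.0462.
MPK < 0.087, so the economy is dynamically inefficient (over-saving).

dynamically inefficient; MPK ≈ 0.046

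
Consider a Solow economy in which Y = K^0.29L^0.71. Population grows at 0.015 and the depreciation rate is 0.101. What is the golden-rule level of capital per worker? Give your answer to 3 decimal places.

Break-even investment rate: n + δ = 0.015 + 0.101 = 0.116.
Golden rule sets MPK = n+δ: 0.29·k^(0.29−1) = 0.116, so k_gold = (0.29/0.116)^(1/0.71) ≈ 3.6348.

k_gold ≈ 3.635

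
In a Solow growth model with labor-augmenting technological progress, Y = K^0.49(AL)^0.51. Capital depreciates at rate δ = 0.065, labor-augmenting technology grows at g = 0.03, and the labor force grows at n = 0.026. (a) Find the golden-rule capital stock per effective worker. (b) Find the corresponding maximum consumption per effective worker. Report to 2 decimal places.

n + g + δ = 0.026 + 0.03 + 0.065 = 0.121.
Maximizing c = f(k) − (n+g+δ)·k gives f'(k) = n+g+δ, i.e. 0.49·k^(0.49−1) = 0.121, so k_gold = (0.49/0.121)^(1/0.51) ≈ 15.5239.
y_gold = 15.5239^0.49 ≈ 3.8335; c_gold = y_gold − 0.121·k_gold ≈ 1.9551.

(a) k_gold ≈ 15.52; (b) c_gold ≈ 1.96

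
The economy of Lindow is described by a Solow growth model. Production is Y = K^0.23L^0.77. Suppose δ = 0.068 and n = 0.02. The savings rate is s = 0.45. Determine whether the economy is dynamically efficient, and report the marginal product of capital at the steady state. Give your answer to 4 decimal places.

dynamically inefficient; MPK ≈ 0.0450

The effective depreciation rate is n + δ = 0.02 + 0.068 = 0.088.
Steady-state k*: s·k^0.23 = 0.088·k gives k* = (0.45/0.088)^(1/0.77) ≈ 8.3258.
MPK = 0.23·8.3258^(-0.77) ≈ 0.0450.
MPK < n+δ = 0.088, so the economy is dynamically inefficient (over-saving).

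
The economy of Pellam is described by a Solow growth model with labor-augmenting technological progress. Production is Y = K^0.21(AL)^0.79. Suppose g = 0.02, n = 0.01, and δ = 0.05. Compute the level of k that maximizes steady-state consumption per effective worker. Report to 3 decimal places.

k_gold ≈ 3.393

Break-even investment rate: n + g + δ = 0.01 + 0.02 + 0.05 = 0.08.
Maximizing c = f(k) − (n+g+δ)·k gives f'(k) = n+g+δ, i.e. 0.21·k^(0.21−1) = 0.08, so k_gold = (0.21/0.08)^(1/0.79) ≈ 3.3927.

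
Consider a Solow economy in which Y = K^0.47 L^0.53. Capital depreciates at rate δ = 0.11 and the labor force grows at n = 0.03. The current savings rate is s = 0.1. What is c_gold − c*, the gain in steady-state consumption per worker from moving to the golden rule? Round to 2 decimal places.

Δc ≈ 0.88

Break-even investment rate: n + δ = 0.03 + 0.11 = 0.14.
Current steady state (s = 0.1): k* = (0.1/0.14)^(1/0.53) ≈ 0.5300, y* = 0.5300^0.47 ≈ 0.7420, c* = (1−0.1)·0.7420 ≈ 0.6678.
At the golden rule the marginal product of capital equals n+δ: 0.47·k^(0.47−1) = 0.14. Solving, k_gold = (0.47/0.14)^(1/0.53) ≈ 9.8264.
y_gold = 9.8264^0.47 ≈ 2.9270, c_gold = y_gold − 0.14·k_gold ≈ 1.5513.
Gain: Δc = 1.5513 − 0.6678 ≈ 0.8835.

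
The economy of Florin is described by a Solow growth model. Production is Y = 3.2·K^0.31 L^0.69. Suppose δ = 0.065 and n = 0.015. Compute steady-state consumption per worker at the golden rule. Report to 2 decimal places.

c_gold ≈ 6.84

The effective depreciation rate is n + δ = 0.015 + 0.065 = 0.08.
Golden rule sets MPK = n+δ: 0.31·3.2·k^(0.31−1) = 0.08, so k_gold = (0.31·3.2/0.08)^(1/0.69) ≈ 38.4299.
y_gold = 3.2·38.4299^0.31 ≈ 9.9174.
c_gold = y_gold − (n+δ)·k_gold = 9.9174 − 0.08·38.4299 ≈ 6.8430.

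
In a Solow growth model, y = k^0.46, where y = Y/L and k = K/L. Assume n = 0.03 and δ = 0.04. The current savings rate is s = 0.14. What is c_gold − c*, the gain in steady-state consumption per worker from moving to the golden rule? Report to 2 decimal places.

n + δ = 0.03 + 0.04 = 0.07.
Current steady state (s = 0.14): k* = (0.14/0.07)^(1/0.54) ≈ 3.6096, y* = 3.6096^0.46 ≈ 1.8048, c* = (1−0.14)·1.8048 ≈ 1.5521.
Golden rule sets MPK = n+δ: 0.46·k^(0.46−1) = 0.07, so k_gold = (0.46/0.07)^(1/0.54) ≈ 32.6727.
y_gold = 32.6727^0.46 ≈ 4.9719, c_gold = y_gold − 0.07·k_gold ≈ 2.6848.
Gain: Δc = 2.6848 − 1.5521 ≈ 1.1327.

Δc ≈ 1.13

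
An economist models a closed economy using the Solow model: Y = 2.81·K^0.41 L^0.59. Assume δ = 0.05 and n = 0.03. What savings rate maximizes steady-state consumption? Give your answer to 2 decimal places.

Break-even investment rate: n + δ = 0.03 + 0.05 = 0.08.
At the golden rule MPK = n+δ, and in any Cobb-Douglas steady state s = (n+δ)·k/y = MPK·k/y = capital's share 0.41.

s_gold = 0.41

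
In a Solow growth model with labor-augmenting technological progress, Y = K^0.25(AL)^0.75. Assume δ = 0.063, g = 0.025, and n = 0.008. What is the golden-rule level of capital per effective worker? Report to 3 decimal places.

k_gold ≈ 3.583

The effective depreciation rate is n + g + δ = 0.008 + 0.025 + 0.063 = 0.096.
Golden rule sets MPK = n+g+δ: 0.25·k^(0.25−1) = 0.096, so k_gold = (0.25/0.096)^(1/0.75) ≈ 3.5828.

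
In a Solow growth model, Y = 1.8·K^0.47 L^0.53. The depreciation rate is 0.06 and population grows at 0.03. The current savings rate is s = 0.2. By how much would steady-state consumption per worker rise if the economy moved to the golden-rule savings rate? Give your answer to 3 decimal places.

The effective depreciation rate is n + δ = 0.03 + 0.06 = 0.09.
Current steady state (s = 0.2): k* = (0.2·1.8/0.09)^(1/0.53) ≈ 13.6761, y* = 1.8·13.6761^0.47 ≈ 6.1542, c* = (1−0.2)·6.1542 ≈ 4.9234.
Maximizing c = f(k) − (n+δ)·k gives f'(k) = n+δ, i.e. 0.47·1.8·k^(0.47−1) = 0.09, so k_gold = (0.47·1.8/0.09)^(1/0.53) ≈ 68.5631.
y_gold = 1.8·68.5631^0.47 ≈ 13.1291, c_gold = y_gold − 0.09·k_gold ≈ 6.9584.
Gain: Δc = 6.9584 − 4.9234 ≈ 2.0350.

Δc ≈ 2.035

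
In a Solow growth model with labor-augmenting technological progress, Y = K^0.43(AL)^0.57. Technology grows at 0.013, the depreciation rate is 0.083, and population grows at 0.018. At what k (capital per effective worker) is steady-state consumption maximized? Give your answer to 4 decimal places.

The effective depreciation rate is n + g + δ = 0.018 + 0.013 + 0.083 = 0.114.
Maximizing c = f(k) − (n+g+δ)·k gives f'(k) = n+g+δ, i.e. 0.43·k^(0.43−1) = 0.114, so k_gold = (0.43/0.114)^(1/0.57) ≈ 10.2687.

k_gold ≈ 10.2687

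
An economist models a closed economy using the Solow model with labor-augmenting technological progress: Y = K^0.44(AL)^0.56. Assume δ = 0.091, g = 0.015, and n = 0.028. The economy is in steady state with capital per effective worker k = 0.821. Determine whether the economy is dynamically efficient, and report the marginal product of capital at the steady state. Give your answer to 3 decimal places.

n + g + δ = 0.028 + 0.015 + 0.091 = 0.134.
MPK = 0.44·k^(0.44−1) = 0.44·0.821^(-0.56) ≈ 0.4914.
MPK > 0.134, so the economy is dynamically efficient (under-saving).

dynamically efficient; MPK ≈ 0.491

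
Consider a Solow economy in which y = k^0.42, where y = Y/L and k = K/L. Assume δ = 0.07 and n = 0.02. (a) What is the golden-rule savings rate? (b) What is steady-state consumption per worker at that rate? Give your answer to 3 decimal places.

The effective depreciation rate is n + δ = 0.02 + 0.07 = 0.09.
For Cobb-Douglas, s_gold equals capital's share: s_gold = 0.42.
Maximizing c = f(k) − (n+δ)·k gives f'(k) = n+δ, i.e. 0.42·k^(0.42−1) = 0.09, so k_gold = (0.42/0.09)^(1/0.58) ≈ 14.2384.
y_gold = 14.2384^0.42 ≈ 3.0511; c_gold = (1−0.42)·y_gold ≈ 1.7696.

(a) s_gold = 0.420; (b) c_gold ≈ 1.770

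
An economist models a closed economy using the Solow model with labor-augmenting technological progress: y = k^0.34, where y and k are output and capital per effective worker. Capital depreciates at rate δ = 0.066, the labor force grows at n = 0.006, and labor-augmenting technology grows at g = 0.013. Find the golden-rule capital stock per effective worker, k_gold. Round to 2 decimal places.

The effective depreciation rate is n + g + δ = 0.006 + 0.013 + 0.066 = 0.085.
At the golden rule the marginal product of capital equals n+g+δ: 0.34·k^(0.34−1) = 0.085. Solving, k_gold = (0.34/0.085)^(1/0.66) ≈ 8.1698.

k_gold ≈ 8.17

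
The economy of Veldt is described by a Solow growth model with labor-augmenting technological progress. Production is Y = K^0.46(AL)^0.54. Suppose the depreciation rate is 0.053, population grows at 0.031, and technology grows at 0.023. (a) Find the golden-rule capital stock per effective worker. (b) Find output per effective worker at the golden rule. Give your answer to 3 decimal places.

(a) k_gold ≈ 14.891; (b) y_gold ≈ 3.464

Capital per effective worker breaks even when investment replaces (n + g + δ)·k; here n + g + δ = 0.107.
Maximizing c = f(k) − (n+g+δ)·k gives f'(k) = n+g+δ, i.e. 0.46·k^(0.46−1) = 0.107, so k_gold = (0.46/0.107)^(1/0.54) ≈ 14.8907.
y_gold = 14.8907^0.46 ≈ 3.4637.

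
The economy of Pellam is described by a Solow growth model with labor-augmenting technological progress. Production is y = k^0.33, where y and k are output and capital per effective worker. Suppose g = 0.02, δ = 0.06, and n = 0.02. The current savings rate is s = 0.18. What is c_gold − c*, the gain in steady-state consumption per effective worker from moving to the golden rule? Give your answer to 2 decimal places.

n + g + δ = 0.02 + 0.02 + 0.06 = 0.1.
Current steady state (s = 0.18): k* = (0.18/0.1)^(1/0.67) ≈ 2.4044, y* = 2.4044^0.33 ≈ 1.3358, c* = (1−0.18)·1.3358 ≈ 1.0953.
Golden rule sets MPK = n+g+δ: 0.33·k^(0.33−1) = 0.1, so k_gold = (0.33/0.1)^(1/0.67) ≈ 5.9416.
y_gold = 5.9416^0.33 ≈ 1.8005, c_gold = y_gold − 0.1·k_gold ≈ 1.2063.
Gain: Δc = 1.2063 − 1.0953 ≈ 0.1110.

Δc ≈ 0.11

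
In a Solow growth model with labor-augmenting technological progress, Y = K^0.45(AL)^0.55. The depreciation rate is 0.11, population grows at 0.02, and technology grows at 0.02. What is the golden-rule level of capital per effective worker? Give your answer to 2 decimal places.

The effective depreciation rate is n + g + δ = 0.02 + 0.02 + 0.11 = 0.15.
Maximizing c = f(k) − (n+g+δ)·k gives f'(k) = n+g+δ, i.e. 0.45·k^(0.45−1) = 0.15, so k_gold = (0.45/0.15)^(1/0.55) ≈ 7.3704.

k_gold ≈ 7.37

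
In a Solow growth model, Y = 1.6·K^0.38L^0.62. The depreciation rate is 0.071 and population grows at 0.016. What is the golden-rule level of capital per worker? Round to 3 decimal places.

k_gold ≈ 23.010

The effective depreciation rate is n + δ = 0.016 + 0.071 = 0.087.
Setting f'(k) = n+δ gives 0.38·1.6·k^(0.38−1) = 0.087, hence k_gold = (0.38·1.6/0.087)^(1/0.62) ≈ 23.0097.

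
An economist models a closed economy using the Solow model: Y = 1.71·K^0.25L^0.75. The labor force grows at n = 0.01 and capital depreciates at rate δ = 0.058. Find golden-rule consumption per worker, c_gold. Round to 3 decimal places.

The effective depreciation rate is n + δ = 0.01 + 0.058 = 0.068.
Golden rule sets MPK = n+δ: 0.25·1.71·k^(0.25−1) = 0.068, so k_gold = (0.25·1.71/0.068)^(1/0.75) ≈ 11.6030.
y_gold = 1.71·11.6030^0.25 ≈ 3.1560.
c_gold = y_gold − (n+δ)·k_gold = 3.1560 − 0.068·11.6030 ≈ 2.3670.

c_gold ≈ 2.367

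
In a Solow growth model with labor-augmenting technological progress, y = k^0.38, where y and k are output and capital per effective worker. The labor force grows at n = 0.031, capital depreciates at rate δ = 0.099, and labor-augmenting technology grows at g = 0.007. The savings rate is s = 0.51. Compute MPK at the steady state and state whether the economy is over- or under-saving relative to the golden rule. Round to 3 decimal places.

over-saving; MPK ≈ 0.102

Break-even investment rate: n + g + δ = 0.031 + 0.007 + 0.099 = 0.137.
Steady-state k*: s·k^0.38 = 0.137·k gives k* = (0.51/0.137)^(1/0.62) ≈ 8.3315.
MPK = 0.38·8.3315^(-0.62) ≈ 0.1021.
MPK < n+g+δ = 0.137, so the economy is dynamically inefficient (over-saving).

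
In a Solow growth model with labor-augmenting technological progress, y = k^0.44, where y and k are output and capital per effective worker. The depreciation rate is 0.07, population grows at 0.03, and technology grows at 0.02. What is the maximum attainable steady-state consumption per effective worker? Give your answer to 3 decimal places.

Break-even investment rate: n + g + δ = 0.03 + 0.02 + 0.07 = 0.12.
Maximizing c = f(k) − (n+g+δ)·k gives f'(k) = n+g+δ, i.e. 0.44·k^(0.44−1) = 0.12, so k_gold = (0.44/0.12)^(1/0.56) ≈ 10.1772.
y_gold = 10.1772^0.44 ≈ 2.7756.
c_gold = y_gold − (n+g+δ)·k_gold = 2.7756 − 0.12·10.1772 ≈ 1.5543.

c_gold ≈ 1.554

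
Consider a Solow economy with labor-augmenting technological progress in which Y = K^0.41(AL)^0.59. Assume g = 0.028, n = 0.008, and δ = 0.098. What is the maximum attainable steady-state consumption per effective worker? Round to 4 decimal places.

Break-even investment rate: n + g + δ = 0.008 + 0.028 + 0.098 = 0.134.
Setting f'(k) = n+g+δ gives 0.41·k^(0.41−1) = 0.134, hence k_gold = (0.41/0.134)^(1/0.59) ≈ 6.6556.
y_gold = 6.6556^0.41 ≈ 2.1752.
c_gold = y_gold − (n+g+δ)·k_gold = 2.1752 − 0.134·6.6556 ≈ 1.2834.

c_gold ≈ 1.2834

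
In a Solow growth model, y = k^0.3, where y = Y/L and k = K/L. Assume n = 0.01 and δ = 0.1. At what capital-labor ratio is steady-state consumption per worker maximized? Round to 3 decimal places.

Break-even investment rate: n + δ = 0.01 + 0.1 = 0.11.
Golden rule sets MPK = n+δ: 0.3·k^(0.3−1) = 0.11, so k_gold = (0.3/0.11)^(1/0.7) ≈ 4.1925.

k_gold ≈ 4.192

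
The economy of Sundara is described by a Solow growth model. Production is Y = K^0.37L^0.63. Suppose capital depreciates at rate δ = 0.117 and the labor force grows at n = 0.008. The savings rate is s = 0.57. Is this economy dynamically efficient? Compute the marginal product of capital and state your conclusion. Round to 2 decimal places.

dynamically inefficient; MPK ≈ 0.08

Break-even investment rate: n + δ = 0.008 + 0.117 = 0.125.
Steady-state k*: s·k^0.37 = 0.125·k gives k* = (0.57/0.125)^(1/0.63) ≈ 11.1167.
MPK = 0.37·11.1167^(-0.63) ≈ 0.0811.
MPK < n+δ = 0.125, so the economy is dynamically inefficient (over-saving).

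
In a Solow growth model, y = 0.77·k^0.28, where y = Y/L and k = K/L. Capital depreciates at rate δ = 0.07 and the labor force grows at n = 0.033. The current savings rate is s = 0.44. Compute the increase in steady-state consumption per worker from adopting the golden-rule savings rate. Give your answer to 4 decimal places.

Capital per worker breaks even when investment replaces (n + δ)·k; here n + δ = 0.103.
Current steady state (s = 0.44): k* = (0.44·0.77/0.103)^(1/0.72) ≈ 5.2264, y* = 0.77·5.2264^0.28 ≈ 1.2235, c* = (1−0.44)·1.2235 ≈ 0.6851.
Golden rule sets MPK = n+δ: 0.28·0.77·k^(0.28−1) = 0.103, so k_gold = (0.28·0.77/0.103)^(1/0.72) ≈ 2.7898.
y_gold = 0.77·2.7898^0.28 ≈ 1.0262, c_gold = y_gold − 0.103·k_gold ≈ 0.7389.
Gain: Δc = 0.7389 − 0.6851 ≈ 0.0538.

Δc ≈ 0.0538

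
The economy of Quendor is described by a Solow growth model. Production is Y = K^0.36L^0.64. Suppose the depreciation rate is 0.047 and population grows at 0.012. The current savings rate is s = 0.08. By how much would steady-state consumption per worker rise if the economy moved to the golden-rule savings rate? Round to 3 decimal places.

Δc ≈ 0.678

The effective depreciation rate is n + δ = 0.012 + 0.047 = 0.059.
Current steady state (s = 0.08): k* = (0.08/0.059)^(1/0.64) ≈ 1.6092, y* = 1.6092^0.36 ≈ 1.1868, c* = (1−0.08)·1.1868 ≈ 1.0919.
At the golden rule the marginal product of capital equals n+δ: 0.36·k^(0.36−1) = 0.059. Solving, k_gold = (0.36/0.059)^(1/0.64) ≈ 16.8759.
y_gold = 16.8759^0.36 ≈ 2.7658, c_gold = y_gold − 0.059·k_gold ≈ 1.7701.
Gain: Δc = 1.7701 − 1.0919 ≈ 0.6782.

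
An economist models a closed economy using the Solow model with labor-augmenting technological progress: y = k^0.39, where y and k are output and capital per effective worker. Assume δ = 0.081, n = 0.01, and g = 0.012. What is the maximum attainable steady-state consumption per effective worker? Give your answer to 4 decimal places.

n + g + δ = 0.01 + 0.012 + 0.081 = 0.103.
At the golden rule the marginal product of capital equals n+g+δ: 0.39·k^(0.39−1) = 0.103. Solving, k_gold = (0.39/0.103)^(1/0.61) ≈ 8.8698.
y_gold = 8.8698^0.39 ≈ 2.3425.
c_gold = y_gold − (n+g+δ)·k_gold = 2.3425 − 0.103·8.8698 ≈ 1.4289.

c_gold ≈ 1.4289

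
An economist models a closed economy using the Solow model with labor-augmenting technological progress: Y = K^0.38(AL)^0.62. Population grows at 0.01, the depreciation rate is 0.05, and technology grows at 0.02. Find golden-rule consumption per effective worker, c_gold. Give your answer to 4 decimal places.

Capital per effective worker breaks even when investment replaces (n + g + δ)·k; here n + g + δ = 0.08.
Golden rule sets MPK = n+g+δ: 0.38·k^(0.38−1) = 0.08, so k_gold = (0.38/0.08)^(1/0.62) ≈ 12.3436.
y_gold = 12.3436^0.38 ≈ 2.5986.
c_gold = y_gold − (n+g+δ)·k_gold = 2.5986 − 0.08·12.3436 ≈ 1.6112.

c_gold ≈ 1.6112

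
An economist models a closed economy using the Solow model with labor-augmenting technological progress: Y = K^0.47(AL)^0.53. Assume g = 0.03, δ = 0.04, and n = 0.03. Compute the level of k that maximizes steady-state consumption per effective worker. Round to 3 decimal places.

Break-even investment rate: n + g + δ = 0.03 + 0.03 + 0.04 = 0.1.
Maximizing c = f(k) − (n+g+δ)·k gives f'(k) = n+g+δ, i.e. 0.47·k^(0.47−1) = 0.1, so k_gold = (0.47/0.1)^(1/0.53) ≈ 18.5400.

k_gold ≈ 18.540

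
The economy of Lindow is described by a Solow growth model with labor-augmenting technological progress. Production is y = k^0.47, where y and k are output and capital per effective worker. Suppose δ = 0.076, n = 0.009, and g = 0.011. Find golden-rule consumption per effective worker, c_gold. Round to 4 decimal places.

Capital per effective worker breaks even when investment replaces (n + g + δ)·k; here n + g + δ = 0.096.
Maximizing c = f(k) − (n+g+δ)·k gives f'(k) = n+g+δ, i.e. 0.47·k^(0.47−1) = 0.096, so k_gold = (0.47/0.096)^(1/0.53) ≈ 20.0244.
y_gold = 20.0244^0.47 ≈ 4.0901.
c_gold = y_gold − (n+g+δ)·k_gold = 4.0901 − 0.096·20.0244 ≈ 2.1677.

c_gold ≈ 2.1677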